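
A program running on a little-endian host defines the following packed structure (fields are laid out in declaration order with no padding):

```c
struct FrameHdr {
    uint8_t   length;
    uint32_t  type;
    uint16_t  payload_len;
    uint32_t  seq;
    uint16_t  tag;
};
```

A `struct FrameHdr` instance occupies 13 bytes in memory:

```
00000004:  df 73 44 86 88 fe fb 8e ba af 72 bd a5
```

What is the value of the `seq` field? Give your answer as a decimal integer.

1924119182

`seq` follows `length` (1 B), `type` (4 B), `payload_len` (2 B), so it starts at offset 1 + 4 + 2 = 7 and occupies 4 bytes.
Bytes at offsets 7..10: 8E BA AF 72.
Little-endian stores the least-significant byte at the lowest address.
Reassemble most-significant byte first: 72 AF BA 8E → 0x72AFBA8E.
0x72AFBA8E = 1924119182.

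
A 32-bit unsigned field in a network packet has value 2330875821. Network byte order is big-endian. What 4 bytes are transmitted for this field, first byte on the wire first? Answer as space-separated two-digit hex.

8A EE 57 AD

2330875821 in hexadecimal, padded to 32 bits, is 0x8AEE57AD.
Split into bytes (most-significant first): 8A EE 57 AD.
In big-endian order the high byte comes first in memory.
So the memory order matches the most-significant-first order: 8A EE 57 AD.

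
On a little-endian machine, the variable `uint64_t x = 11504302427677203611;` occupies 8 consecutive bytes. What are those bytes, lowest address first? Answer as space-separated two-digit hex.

11504302427677203611 in hexadecimal, padded to 64 bits, is 0x9FA77E1B065D1C9B.
Split into bytes (most-significant first): 9F A7 7E 1B 06 5D 1C 9B.
In little-endian order the low byte comes first in memory.
So at ascending addresses the bytes are 9B 1C 5D 06 1B 7E A7 9F.

9B 1C 5D 06 1B 7E A7 9F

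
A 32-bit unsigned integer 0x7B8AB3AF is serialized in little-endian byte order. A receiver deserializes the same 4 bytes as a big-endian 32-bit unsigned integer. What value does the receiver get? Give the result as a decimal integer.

2947779195

Stored little-endian, the bytes at ascending addresses are AF B3 8A 7B.
Read back as big-endian, the last byte is least significant, giving 0xAFB38A7B.
0xAFB38A7B = 2947779195.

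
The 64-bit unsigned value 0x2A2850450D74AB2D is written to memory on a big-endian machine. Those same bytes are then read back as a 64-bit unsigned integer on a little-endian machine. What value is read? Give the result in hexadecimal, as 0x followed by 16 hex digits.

Stored big-endian, the bytes at ascending addresses are 2A 28 50 45 0D 74 AB 2D.
Read back as little-endian, the first byte is least significant, giving 0x2DAB740D4550282A.

0x2DAB740D4550282A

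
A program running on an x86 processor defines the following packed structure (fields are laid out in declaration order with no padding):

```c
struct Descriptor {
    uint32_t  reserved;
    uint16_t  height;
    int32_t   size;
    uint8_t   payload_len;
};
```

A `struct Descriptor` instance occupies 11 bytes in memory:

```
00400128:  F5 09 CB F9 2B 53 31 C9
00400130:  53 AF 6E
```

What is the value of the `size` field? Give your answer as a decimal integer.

`size` follows `reserved` (4 B), `height` (2 B), so it starts at offset 4 + 2 = 6 and occupies 4 bytes.
Bytes at offsets 6..9: 31 C9 53 AF.
Little-endian: lowest address holds the least-significant byte.
Reassemble most-significant byte first: AF 53 C9 31 → 0xAF53C931.
Top bit is set, so as a signed 32-bit value this is 0xAF53C931 − 2^32 = -1353463503.

-1353463503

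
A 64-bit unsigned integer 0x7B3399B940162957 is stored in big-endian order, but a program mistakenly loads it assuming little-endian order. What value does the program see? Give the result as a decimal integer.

Stored big-endian, the bytes at ascending addresses are 7B 33 99 B9 40 16 29 57.
Read back as little-endian, the first byte is least significant, giving 0x57291640B999337B.
0x57291640B999337B = 6280575622592410491.

6280575622592410491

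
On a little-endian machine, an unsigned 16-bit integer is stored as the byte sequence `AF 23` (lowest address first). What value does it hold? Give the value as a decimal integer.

In little-endian order the low byte comes first in memory.
Reassemble most-significant byte first: 23 AF → 0x23AF.
0x23AF = 9135.

9135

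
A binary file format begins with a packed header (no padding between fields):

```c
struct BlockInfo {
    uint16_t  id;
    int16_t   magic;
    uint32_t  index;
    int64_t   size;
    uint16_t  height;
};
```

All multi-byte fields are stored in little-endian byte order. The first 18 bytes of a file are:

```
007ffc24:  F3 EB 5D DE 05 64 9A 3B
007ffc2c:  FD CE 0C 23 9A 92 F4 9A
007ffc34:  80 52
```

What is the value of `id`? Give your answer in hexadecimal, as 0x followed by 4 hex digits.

0xEBF3

`id` is the first field, at byte offset 0, occupying 2 bytes.
Bytes at offsets 0..1: F3 EB.
Little-endian stores the least-significant byte at the lowest address.
Reassemble most-significant byte first: EB F3 → 0xEBF3.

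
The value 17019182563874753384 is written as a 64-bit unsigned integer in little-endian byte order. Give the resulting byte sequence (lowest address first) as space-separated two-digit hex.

17019182563874753384 in hexadecimal, padded to 64 bits, is 0xEC30485ECF46CB68.
Split into bytes (most-significant first): EC 30 48 5E CF 46 CB 68.
Little-endian stores the least-significant byte at the lowest address.
So at ascending addresses the bytes are 68 CB 46 CF 5E 48 30 EC.

68 CB 46 CF 5E 48 30 EC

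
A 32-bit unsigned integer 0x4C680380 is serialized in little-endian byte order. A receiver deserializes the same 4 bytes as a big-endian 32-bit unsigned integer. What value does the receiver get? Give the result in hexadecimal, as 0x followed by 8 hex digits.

Stored little-endian, the bytes at ascending addresses are 80 03 68 4C.
Read back as big-endian, the last byte is least significant, giving 0x8003684C.

0x8003684C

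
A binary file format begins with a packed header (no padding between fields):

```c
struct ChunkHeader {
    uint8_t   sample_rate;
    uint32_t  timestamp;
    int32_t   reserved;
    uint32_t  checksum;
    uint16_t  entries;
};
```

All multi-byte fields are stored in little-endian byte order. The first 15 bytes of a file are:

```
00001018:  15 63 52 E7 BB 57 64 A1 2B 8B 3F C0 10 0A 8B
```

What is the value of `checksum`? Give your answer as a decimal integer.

281034635

`checksum` follows `sample_rate` (1 B), `timestamp` (4 B), `reserved` (4 B), so it starts at offset 1 + 4 + 4 = 9 and occupies 4 bytes.
Bytes at offsets 9..12: 8B 3F C0 10.
Little-endian stores the least-significant byte at the lowest address.
Reassemble most-significant byte first: 10 C0 3F 8B → 0x10C03F8B.
0x10C03F8B = 281034635.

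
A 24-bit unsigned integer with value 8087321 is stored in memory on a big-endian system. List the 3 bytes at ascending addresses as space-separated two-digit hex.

7B 67 19

8087321 in hexadecimal, padded to 24 bits, is 0x7B6719.
Split into bytes (most-significant first): 7B 67 19.
In big-endian order the high byte comes first in memory.
So the memory order matches the most-significant-first order: 7B 67 19.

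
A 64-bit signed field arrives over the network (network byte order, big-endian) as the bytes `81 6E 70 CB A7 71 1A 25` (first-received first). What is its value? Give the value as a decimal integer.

Big-endian: lowest address holds the most-significant byte.
The bytes are already most-significant first: 0x816E70CBA7711A25.
Top bit is set, so as a signed 64-bit value this is 0x816E70CBA7711A25 − 2^64 = -9120228175388796379.

-9120228175388796379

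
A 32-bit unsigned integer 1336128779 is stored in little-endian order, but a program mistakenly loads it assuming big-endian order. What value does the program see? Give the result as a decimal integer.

196453199

1336128779 in 32-bit hexadecimal is 0x4FA3B50B.
Stored little-endian, the bytes at ascending addresses are 0B B5 A3 4F.
Read back as big-endian, the last byte is least significant, giving 0x0BB5A34F.
0x0BB5A34F = 196453199.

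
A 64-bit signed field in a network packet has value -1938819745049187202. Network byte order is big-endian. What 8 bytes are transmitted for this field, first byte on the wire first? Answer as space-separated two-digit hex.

E5 17 ED B6 D4 D4 6C 7E

Two's complement of -1938819745049187202 in 64 bits: 1938819745049187202 = 0x1AE812492B2B9382; invert → 0xE517EDB6D4D46C7D; add 1 → 0xE517EDB6D4D46C7E.
Split into bytes (most-significant first): E5 17 ED B6 D4 D4 6C 7E.
Big-endian stores the most-significant byte at the lowest address.
So the memory order matches the most-significant-first order: E5 17 ED B6 D4 D4 6C 7E.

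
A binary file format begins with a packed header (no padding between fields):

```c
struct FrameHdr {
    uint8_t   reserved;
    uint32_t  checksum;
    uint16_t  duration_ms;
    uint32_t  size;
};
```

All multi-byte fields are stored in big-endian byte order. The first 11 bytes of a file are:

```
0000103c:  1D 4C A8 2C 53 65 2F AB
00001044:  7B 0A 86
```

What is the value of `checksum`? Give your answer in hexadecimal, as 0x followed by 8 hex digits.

`checksum` follows `reserved` (1 byte), so it starts at byte offset 1 and occupies 4 bytes.
Bytes at offsets 1..4: 4C A8 2C 53.
Big-endian: lowest address holds the most-significant byte.
The bytes are already most-significant first: 0x4CA82C53.

0x4CA82C53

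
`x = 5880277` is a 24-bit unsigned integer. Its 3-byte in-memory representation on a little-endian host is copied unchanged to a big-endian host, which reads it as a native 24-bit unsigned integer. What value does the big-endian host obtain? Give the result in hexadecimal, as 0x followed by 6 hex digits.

5880277 in 24-bit hexadecimal is 0x59B9D5.
Stored little-endian, the bytes at ascending addresses are D5 B9 59.
Read back as big-endian, the last byte is least significant, giving 0xD5B959.

0xD5B959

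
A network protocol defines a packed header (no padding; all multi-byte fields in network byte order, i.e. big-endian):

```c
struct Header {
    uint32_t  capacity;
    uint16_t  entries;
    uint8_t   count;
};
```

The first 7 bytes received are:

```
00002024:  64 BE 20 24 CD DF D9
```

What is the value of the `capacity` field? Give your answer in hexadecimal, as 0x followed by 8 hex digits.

0x64BE2024

`capacity` is the first field, at byte offset 0, occupying 4 bytes.
Bytes at offsets 0..3: 64 BE 20 24.
Big-endian: lowest address holds the most-significant byte.
The bytes are already most-significant first: 0x64BE2024.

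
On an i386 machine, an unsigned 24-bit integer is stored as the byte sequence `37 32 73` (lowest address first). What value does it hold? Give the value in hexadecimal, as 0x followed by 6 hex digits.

0x733237

In little-endian order the low byte comes first in memory.
Reassemble most-significant byte first: 73 32 37 → 0x733237.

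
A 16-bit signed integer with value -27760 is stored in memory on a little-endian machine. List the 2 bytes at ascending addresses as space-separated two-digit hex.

90 93

Two's complement of -27760 in 16 bits: 27760 = 0x6C70; invert → 0x938F; add 1 → 0x9390.
Split into bytes (most-significant first): 93 90.
In little-endian order the low byte comes first in memory.
So at ascending addresses the bytes are 90 93.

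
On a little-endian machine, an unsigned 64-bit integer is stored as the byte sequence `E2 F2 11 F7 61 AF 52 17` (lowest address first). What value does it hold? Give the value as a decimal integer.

1680598446254453474

In little-endian order the low byte comes first in memory.
Reassemble most-significant byte first: 17 52 AF 61 F7 11 F2 E2 → 0x1752AF61F711F2E2.
0x1752AF61F711F2E2 = 1680598446254453474.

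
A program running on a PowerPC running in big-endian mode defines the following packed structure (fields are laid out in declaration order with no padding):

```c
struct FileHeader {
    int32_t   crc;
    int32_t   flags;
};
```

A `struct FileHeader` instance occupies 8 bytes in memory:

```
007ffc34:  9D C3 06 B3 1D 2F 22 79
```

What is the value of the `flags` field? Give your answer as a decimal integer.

489628281

`flags` follows `crc` (4 bytes), so it starts at byte offset 4 and occupies 4 bytes.
Bytes at offsets 4..7: 1D 2F 22 79.
In big-endian order the high byte comes first in memory.
The bytes are already most-significant first: 0x1D2F2279.
0x1D2F2279 = 489628281.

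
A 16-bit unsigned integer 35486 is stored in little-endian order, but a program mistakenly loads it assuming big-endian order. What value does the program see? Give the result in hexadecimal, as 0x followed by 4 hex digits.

35486 in 16-bit hexadecimal is 0x8A9E.
Stored little-endian, the bytes at ascending addresses are 9E 8A.
Read back as big-endian, the last byte is least significant, giving 0x9E8A.

0x9E8A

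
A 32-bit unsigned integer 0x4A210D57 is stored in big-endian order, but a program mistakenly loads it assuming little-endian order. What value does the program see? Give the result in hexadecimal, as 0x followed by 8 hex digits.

Stored big-endian, the bytes at ascending addresses are 4A 21 0D 57.
Read back as little-endian, the first byte is least significant, giving 0x570D214A.

0x570D214A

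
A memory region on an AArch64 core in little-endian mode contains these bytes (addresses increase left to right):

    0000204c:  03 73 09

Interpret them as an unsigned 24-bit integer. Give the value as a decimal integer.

619267

Little-endian: lowest address holds the least-significant byte.
Reassemble most-significant byte first: 09 73 03 → 0x097303.
0x097303 = 619267.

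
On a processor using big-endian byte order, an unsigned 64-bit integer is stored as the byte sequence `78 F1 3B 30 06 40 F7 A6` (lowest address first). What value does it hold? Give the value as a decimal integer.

Big-endian: lowest address holds the most-significant byte.
The bytes are already most-significant first: 0x78F13B300640F7A6.
0x78F13B300640F7A6 = 8714811831388010406.

8714811831388010406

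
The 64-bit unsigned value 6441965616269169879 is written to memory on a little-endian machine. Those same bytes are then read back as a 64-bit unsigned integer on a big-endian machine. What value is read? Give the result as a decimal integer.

15498014234586211929

6441965616269169879 in 64-bit hexadecimal is 0x59667598D50114D7.
Stored little-endian, the bytes at ascending addresses are D7 14 01 D5 98 75 66 59.
Read back as big-endian, the last byte is least significant, giving 0xD71401D598756659.
0xD71401D598756659 = 15498014234586211929.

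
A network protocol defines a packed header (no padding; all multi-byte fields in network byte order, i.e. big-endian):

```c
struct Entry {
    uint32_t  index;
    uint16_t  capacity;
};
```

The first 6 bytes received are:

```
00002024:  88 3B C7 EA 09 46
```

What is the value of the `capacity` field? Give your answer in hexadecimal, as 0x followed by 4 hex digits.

0x0946

`capacity` follows `index` (4 bytes), so it starts at byte offset 4 and occupies 2 bytes.
Bytes at offsets 4..5: 09 46.
Big-endian stores the most-significant byte at the lowest address.
The bytes are already most-significant first: 0x0946.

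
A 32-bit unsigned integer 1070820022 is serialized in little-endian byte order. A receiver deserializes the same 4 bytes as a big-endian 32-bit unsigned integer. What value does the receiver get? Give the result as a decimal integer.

1070820022 in 32-bit hexadecimal is 0x3FD36AB6.
Stored little-endian, the bytes at ascending addresses are B6 6A D3 3F.
Read back as big-endian, the last byte is least significant, giving 0xB66AD33F.
0xB66AD33F = 3060454207.

3060454207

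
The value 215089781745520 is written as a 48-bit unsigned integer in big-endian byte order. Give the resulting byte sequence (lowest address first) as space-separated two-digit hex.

215089781745520 in hexadecimal, padded to 48 bits, is 0xC39F7E092770.
Split into bytes (most-significant first): C3 9F 7E 09 27 70.
Big-endian stores the most-significant byte at the lowest address.
So the memory order matches the most-significant-first order: C3 9F 7E 09 27 70.

C3 9F 7E 09 27 70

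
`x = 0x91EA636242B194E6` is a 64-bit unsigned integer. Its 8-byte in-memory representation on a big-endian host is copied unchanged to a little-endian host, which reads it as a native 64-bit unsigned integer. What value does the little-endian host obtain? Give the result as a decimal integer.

16615099823953275537

Stored big-endian, the bytes at ascending addresses are 91 EA 63 62 42 B1 94 E6.
Read back as little-endian, the first byte is least significant, giving 0xE694B1426263EA91.
0xE694B1426263EA91 = 16615099823953275537.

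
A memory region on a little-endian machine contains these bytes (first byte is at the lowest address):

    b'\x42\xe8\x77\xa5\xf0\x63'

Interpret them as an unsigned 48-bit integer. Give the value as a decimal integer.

In little-endian order the low byte comes first in memory.
Reassemble most-significant byte first: 63 F0 A5 77 E8 42 → 0x63F0A577E842.
0x63F0A577E842 = 109885219399746.

109885219399746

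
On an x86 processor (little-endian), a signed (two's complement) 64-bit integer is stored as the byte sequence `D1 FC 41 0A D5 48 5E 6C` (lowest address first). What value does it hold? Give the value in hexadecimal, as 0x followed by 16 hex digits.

0x6C5E48D50A41FCD1

Little-endian stores the least-significant byte at the lowest address.
Reassemble most-significant byte first: 6C 5E 48 D5 0A 41 FC D1 → 0x6C5E48D50A41FCD1.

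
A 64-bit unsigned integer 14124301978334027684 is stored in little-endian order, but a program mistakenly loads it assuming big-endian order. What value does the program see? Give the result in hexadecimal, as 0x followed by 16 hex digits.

14124301978334027684 in 64-bit hexadecimal is 0xC40399D0C6F25FA4.
Stored little-endian, the bytes at ascending addresses are A4 5F F2 C6 D0 99 03 C4.
Read back as big-endian, the last byte is least significant, giving 0xA45FF2C6D09903C4.

0xA45FF2C6D09903C4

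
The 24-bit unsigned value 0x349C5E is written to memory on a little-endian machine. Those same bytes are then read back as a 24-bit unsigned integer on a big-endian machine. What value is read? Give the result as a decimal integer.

6200372

Stored little-endian, the bytes at ascending addresses are 5E 9C 34.
Read back as big-endian, the last byte is least significant, giving 0x5E9C34.
0x5E9C34 = 6200372.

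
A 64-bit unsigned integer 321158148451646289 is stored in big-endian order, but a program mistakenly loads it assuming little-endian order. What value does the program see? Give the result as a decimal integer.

321158148451646289 in 64-bit hexadecimal is 0x0474FBA26B2EBB51.
Stored big-endian, the bytes at ascending addresses are 04 74 FB A2 6B 2E BB 51.
Read back as little-endian, the first byte is least significant, giving 0x51BB2E6BA2FB7404.
0x51BB2E6BA2FB7404 = 5889351977547822084.

5889351977547822084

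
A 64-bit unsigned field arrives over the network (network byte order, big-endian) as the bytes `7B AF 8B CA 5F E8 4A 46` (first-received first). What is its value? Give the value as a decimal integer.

8912495888898214470

Big-endian: lowest address holds the most-significant byte.
The bytes are already most-significant first: 0x7BAF8BCA5FE84A46.
0x7BAF8BCA5FE84A46 = 8912495888898214470.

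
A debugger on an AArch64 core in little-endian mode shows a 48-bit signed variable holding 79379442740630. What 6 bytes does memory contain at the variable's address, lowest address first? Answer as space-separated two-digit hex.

96 AD 7C F7 31 48

79379442740630 in hexadecimal, padded to 48 bits, is 0x4831F77CAD96.
Split into bytes (most-significant first): 48 31 F7 7C AD 96.
In little-endian order the low byte comes first in memory.
So at ascending addresses the bytes are 96 AD 7C F7 31 48.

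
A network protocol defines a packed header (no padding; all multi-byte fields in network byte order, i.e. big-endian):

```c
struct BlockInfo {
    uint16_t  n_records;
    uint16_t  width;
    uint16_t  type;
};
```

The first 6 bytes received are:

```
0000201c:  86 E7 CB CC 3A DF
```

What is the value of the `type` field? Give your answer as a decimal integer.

`type` follows `n_records` (2 B), `width` (2 B), so it starts at offset 2 + 2 = 4 and occupies 2 bytes.
Bytes at offsets 4..5: 3A DF.
In big-endian order the high byte comes first in memory.
The bytes are already most-significant first: 0x3ADF.
0x3ADF = 15071.

15071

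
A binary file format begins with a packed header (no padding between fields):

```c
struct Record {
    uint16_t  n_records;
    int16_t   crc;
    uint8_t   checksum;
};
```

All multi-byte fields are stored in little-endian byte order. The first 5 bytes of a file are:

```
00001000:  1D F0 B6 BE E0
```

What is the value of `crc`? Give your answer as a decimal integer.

-16714

`crc` follows `n_records` (2 bytes), so it starts at byte offset 2 and occupies 2 bytes.
Bytes at offsets 2..3: B6 BE.
In little-endian order the low byte comes first in memory.
Reassemble most-significant byte first: BE B6 → 0xBEB6.
Top bit is set, so as a signed 16-bit value this is 0xBEB6 − 2^16 = -16714.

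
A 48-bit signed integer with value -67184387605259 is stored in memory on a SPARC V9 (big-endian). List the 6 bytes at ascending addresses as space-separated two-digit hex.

C2 E5 6A 71 3C F5

Two's complement of -67184387605259 in 48 bits: 67184387605259 = 0x3D1A958EC30B; invert → 0xC2E56A713CF4; add 1 → 0xC2E56A713CF5.
Split into bytes (most-significant first): C2 E5 6A 71 3C F5.
In big-endian order the high byte comes first in memory.
So the memory order matches the most-significant-first order: C2 E5 6A 71 3C F5.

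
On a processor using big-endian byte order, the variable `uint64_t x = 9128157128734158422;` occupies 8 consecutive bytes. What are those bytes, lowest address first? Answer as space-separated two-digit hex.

7E AD BA 8B A8 26 2E 56

9128157128734158422 in hexadecimal, padded to 64 bits, is 0x7EADBA8BA8262E56.
Split into bytes (most-significant first): 7E AD BA 8B A8 26 2E 56.
Big-endian: lowest address holds the most-significant byte.
So the memory order matches the most-significant-first order: 7E AD BA 8B A8 26 2E 56.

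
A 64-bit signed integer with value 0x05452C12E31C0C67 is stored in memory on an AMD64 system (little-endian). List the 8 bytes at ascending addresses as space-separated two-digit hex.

Split into bytes (most-significant first): 05 45 2C 12 E3 1C 0C 67.
In little-endian order the low byte comes first in memory.
So at ascending addresses the bytes are 67 0C 1C E3 12 2C 45 05.

67 0C 1C E3 12 2C 45 05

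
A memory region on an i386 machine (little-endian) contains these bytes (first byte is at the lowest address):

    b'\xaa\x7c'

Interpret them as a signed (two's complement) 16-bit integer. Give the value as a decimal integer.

31914

Little-endian: lowest address holds the least-significant byte.
Reassemble most-significant byte first: 7C AA → 0x7CAA.
0x7CAA = 31914.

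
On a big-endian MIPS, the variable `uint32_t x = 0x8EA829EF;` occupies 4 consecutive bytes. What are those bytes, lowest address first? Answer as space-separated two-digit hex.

Split into bytes (most-significant first): 8E A8 29 EF.
Big-endian: lowest address holds the most-significant byte.
So the memory order matches the most-significant-first order: 8E A8 29 EF.

8E A8 29 EF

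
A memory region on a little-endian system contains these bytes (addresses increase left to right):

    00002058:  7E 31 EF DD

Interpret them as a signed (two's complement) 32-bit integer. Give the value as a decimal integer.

-571526786

In little-endian order the low byte comes first in memory.
Reassemble most-significant byte first: DD EF 31 7E → 0xDDEF317E.
Top bit is set, so as a signed 32-bit value this is 0xDDEF317E − 2^32 = -571526786.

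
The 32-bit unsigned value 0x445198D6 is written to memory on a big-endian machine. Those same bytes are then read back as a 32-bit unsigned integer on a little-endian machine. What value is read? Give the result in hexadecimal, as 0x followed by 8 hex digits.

0xD6985144

Stored big-endian, the bytes at ascending addresses are 44 51 98 D6.
Read back as little-endian, the first byte is least significant, giving 0xD6985144.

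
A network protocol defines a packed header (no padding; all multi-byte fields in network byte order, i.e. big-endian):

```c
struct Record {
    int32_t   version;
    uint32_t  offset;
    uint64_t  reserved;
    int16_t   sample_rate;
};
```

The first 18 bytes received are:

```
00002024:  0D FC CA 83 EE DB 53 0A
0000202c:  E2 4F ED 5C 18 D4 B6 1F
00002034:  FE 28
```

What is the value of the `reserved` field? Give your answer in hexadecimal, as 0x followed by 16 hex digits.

0xE24FED5C18D4B61F

`reserved` follows `version` (4 B), `offset` (4 B), so it starts at offset 4 + 4 = 8 and occupies 8 bytes.
Bytes at offsets 8..15: E2 4F ED 5C 18 D4 B6 1F.
Big-endian stores the most-significant byte at the lowest address.
The bytes are already most-significant first: 0xE24FED5C18D4B61F.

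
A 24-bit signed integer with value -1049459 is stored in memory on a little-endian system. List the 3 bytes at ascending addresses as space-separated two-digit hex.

8D FC EF

Two's complement of -1049459 in 24 bits: 1049459 = 0x100373; invert → 0xEFFC8C; add 1 → 0xEFFC8D.
Split into bytes (most-significant first): EF FC 8D.
Little-endian: lowest address holds the least-significant byte.
So at ascending addresses the bytes are 8D FC EF.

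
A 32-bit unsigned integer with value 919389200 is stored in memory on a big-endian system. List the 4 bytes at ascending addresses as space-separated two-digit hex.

36 CC C4 10

919389200 in hexadecimal, padded to 32 bits, is 0x36CCC410.
Split into bytes (most-significant first): 36 CC C4 10.
Big-endian: lowest address holds the most-significant byte.
So the memory order matches the most-significant-first order: 36 CC C4 10.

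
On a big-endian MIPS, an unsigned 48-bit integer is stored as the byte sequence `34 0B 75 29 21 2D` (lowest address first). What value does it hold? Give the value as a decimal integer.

In big-endian order the high byte comes first in memory.
The bytes are already most-significant first: 0x340B7529212D.
0x340B7529212D = 57223814914349.

57223814914349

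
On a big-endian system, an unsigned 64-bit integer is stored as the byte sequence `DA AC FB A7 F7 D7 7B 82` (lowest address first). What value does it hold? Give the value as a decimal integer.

15757245895098727298

In big-endian order the high byte comes first in memory.
The bytes are already most-significant first: 0xDAACFBA7F7D77B82.
0xDAACFBA7F7D77B82 = 15757245895098727298.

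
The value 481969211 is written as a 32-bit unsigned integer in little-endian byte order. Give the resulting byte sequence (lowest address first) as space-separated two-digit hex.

3B 44 BA 1C

481969211 in hexadecimal, padded to 32 bits, is 0x1CBA443B.
Split into bytes (most-significant first): 1C BA 44 3B.
In little-endian order the low byte comes first in memory.
So at ascending addresses the bytes are 3B 44 BA 1C.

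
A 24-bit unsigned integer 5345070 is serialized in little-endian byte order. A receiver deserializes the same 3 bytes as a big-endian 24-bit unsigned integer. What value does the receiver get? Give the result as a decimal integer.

5345070 in 24-bit hexadecimal is 0x518F2E.
Stored little-endian, the bytes at ascending addresses are 2E 8F 51.
Read back as big-endian, the last byte is least significant, giving 0x2E8F51.
0x2E8F51 = 3051345.

3051345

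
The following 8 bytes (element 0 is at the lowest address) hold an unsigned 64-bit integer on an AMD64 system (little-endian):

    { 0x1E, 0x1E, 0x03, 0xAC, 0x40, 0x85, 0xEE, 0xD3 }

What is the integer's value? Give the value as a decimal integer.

In little-endian order the low byte comes first in memory.
Reassemble most-significant byte first: D3 EE 85 40 AC 03 1E 1E → 0xD3EE8540AC031E1E.
0xD3EE8540AC031E1E = 15271289899270217246.

15271289899270217246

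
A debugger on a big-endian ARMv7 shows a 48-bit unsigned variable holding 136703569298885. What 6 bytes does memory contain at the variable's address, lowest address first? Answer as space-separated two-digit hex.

136703569298885 in hexadecimal, padded to 48 bits, is 0x7C54C7B005C5.
Split into bytes (most-significant first): 7C 54 C7 B0 05 C5.
Big-endian: lowest address holds the most-significant byte.
So the memory order matches the most-significant-first order: 7C 54 C7 B0 05 C5.

7C 54 C7 B0 05 C5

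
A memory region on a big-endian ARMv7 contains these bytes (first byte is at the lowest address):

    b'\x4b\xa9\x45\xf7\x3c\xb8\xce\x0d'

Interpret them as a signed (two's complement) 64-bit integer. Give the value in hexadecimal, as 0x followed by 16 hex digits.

0x4BA945F73CB8CE0D

In big-endian order the high byte comes first in memory.
The bytes are already most-significant first: 0x4BA945F73CB8CE0D.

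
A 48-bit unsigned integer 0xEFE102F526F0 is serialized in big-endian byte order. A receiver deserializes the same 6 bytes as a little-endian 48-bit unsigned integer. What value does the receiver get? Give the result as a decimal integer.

Stored big-endian, the bytes at ascending addresses are EF E1 02 F5 26 F0.
Read back as little-endian, the first byte is least significant, giving 0xF026F502E1EF.
0xF026F502E1EF = 264050110030319.

264050110030319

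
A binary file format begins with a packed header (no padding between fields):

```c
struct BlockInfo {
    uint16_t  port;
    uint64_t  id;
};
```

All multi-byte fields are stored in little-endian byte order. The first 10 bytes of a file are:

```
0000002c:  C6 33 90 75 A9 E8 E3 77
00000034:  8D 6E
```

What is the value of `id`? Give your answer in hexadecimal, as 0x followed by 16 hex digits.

0x6E8D77E3E8A97590

`id` follows `port` (2 bytes), so it starts at byte offset 2 and occupies 8 bytes.
Bytes at offsets 2..9: 90 75 A9 E8 E3 77 8D 6E.
In little-endian order the low byte comes first in memory.
Reassemble most-significant byte first: 6E 8D 77 E3 E8 A9 75 90 → 0x6E8D77E3E8A97590.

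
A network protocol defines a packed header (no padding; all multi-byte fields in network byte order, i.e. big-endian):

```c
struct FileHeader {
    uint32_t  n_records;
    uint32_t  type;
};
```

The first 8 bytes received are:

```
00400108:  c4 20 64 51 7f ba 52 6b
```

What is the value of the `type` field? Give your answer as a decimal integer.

2142917227

`type` follows `n_records` (4 bytes), so it starts at byte offset 4 and occupies 4 bytes.
Bytes at offsets 4..7: 7F BA 52 6B.
In big-endian order the high byte comes first in memory.
The bytes are already most-significant first: 0x7FBA526B.
0x7FBA526B = 2142917227.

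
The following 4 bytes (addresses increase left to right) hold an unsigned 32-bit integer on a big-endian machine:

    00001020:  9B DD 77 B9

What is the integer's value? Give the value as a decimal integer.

In big-endian order the high byte comes first in memory.
The bytes are already most-significant first: 0x9BDD77B9.
0x9BDD77B9 = 2614982585.

2614982585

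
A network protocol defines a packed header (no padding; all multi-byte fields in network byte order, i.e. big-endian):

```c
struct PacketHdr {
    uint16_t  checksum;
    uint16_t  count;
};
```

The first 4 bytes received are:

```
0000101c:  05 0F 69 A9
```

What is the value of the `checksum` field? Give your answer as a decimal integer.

1295

`checksum` is the first field, at byte offset 0, occupying 2 bytes.
Bytes at offsets 0..1: 05 0F.
In big-endian order the high byte comes first in memory.
The bytes are already most-significant first: 0x050F.
0x050F = 1295.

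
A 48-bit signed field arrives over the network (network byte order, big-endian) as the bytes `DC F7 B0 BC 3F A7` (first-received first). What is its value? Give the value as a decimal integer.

Big-endian: lowest address holds the most-significant byte.
The bytes are already most-significant first: 0xDCF7B0BC3FA7.
Top bit is set, so as a signed 48-bit value this is 0xDCF7B0BC3FA7 − 2^48 = -38518596550745.

-38518596550745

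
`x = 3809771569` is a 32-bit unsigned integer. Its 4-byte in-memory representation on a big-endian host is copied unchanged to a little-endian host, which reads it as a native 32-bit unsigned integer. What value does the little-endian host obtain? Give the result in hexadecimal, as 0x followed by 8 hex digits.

0x318014E3

3809771569 in 32-bit hexadecimal is 0xE3148031.
Stored big-endian, the bytes at ascending addresses are E3 14 80 31.
Read back as little-endian, the first byte is least significant, giving 0x318014E3.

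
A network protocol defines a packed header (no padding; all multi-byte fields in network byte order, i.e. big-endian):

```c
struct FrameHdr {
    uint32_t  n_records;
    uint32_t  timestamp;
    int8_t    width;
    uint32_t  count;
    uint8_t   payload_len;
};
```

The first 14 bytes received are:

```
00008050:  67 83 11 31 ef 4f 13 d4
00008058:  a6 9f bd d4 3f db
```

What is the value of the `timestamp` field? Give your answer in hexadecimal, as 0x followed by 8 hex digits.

0xEF4F13D4

`timestamp` follows `n_records` (4 bytes), so it starts at byte offset 4 and occupies 4 bytes.
Bytes at offsets 4..7: EF 4F 13 D4.
Big-endian: lowest address holds the most-significant byte.
The bytes are already most-significant first: 0xEF4F13D4.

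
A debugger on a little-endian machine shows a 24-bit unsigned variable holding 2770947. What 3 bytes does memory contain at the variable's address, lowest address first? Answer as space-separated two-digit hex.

03 48 2A

2770947 in hexadecimal, padded to 24 bits, is 0x2A4803.
Split into bytes (most-significant first): 2A 48 03.
Little-endian stores the least-significant byte at the lowest address.
So at ascending addresses the bytes are 03 48 2A.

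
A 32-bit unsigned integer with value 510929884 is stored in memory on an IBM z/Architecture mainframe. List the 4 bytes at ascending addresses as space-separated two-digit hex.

1E 74 2B DC

510929884 in hexadecimal, padded to 32 bits, is 0x1E742BDC.
Split into bytes (most-significant first): 1E 74 2B DC.
Big-endian stores the most-significant byte at the lowest address.
So the memory order matches the most-significant-first order: 1E 74 2B DC.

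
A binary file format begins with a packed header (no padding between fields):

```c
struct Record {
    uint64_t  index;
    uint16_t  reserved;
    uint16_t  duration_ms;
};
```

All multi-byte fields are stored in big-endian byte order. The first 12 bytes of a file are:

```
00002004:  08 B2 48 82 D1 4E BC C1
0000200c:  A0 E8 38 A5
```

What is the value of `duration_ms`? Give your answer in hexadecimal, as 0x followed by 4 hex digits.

`duration_ms` follows `index` (8 B), `reserved` (2 B), so it starts at offset 8 + 2 = 10 and occupies 2 bytes.
Bytes at offsets 10..11: 38 A5.
In big-endian order the high byte comes first in memory.
The bytes are already most-significant first: 0x38A5.

0x38A5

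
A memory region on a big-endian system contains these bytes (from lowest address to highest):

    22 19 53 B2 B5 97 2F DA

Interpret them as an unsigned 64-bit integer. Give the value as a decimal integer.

In big-endian order the high byte comes first in memory.
The bytes are already most-significant first: 0x221953B2B5972FDA.
0x221953B2B5972FDA = 2457087098723184602.

2457087098723184602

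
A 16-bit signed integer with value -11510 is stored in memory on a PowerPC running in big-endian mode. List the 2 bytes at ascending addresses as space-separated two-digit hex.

Two's complement of -11510 in 16 bits: 11510 = 0x2CF6; invert → 0xD309; add 1 → 0xD30A.
Split into bytes (most-significant first): D3 0A.
Big-endian stores the most-significant byte at the lowest address.
So the memory order matches the most-significant-first order: D3 0A.

D3 0A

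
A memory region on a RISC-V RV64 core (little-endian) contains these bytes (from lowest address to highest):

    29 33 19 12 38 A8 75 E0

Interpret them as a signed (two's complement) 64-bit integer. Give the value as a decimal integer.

Little-endian stores the least-significant byte at the lowest address.
Reassemble most-significant byte first: E0 75 A8 38 12 19 33 29 → 0xE075A83812193329.
Top bit is set, so as a signed 64-bit value this is 0xE075A83812193329 − 2^64 = -2272725478163270871.

-2272725478163270871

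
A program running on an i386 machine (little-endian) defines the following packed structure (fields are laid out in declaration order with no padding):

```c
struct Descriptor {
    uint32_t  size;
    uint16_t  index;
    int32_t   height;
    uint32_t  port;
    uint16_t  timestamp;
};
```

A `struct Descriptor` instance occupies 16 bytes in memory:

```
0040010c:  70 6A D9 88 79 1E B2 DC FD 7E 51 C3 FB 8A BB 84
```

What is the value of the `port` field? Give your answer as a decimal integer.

`port` follows `size` (4 B), `index` (2 B), `height` (4 B), so it starts at offset 4 + 2 + 4 = 10 and occupies 4 bytes.
Bytes at offsets 10..13: 51 C3 FB 8A.
Little-endian stores the least-significant byte at the lowest address.
Reassemble most-significant byte first: 8A FB C3 51 → 0x8AFBC351.
0x8AFBC351 = 2331755345.

2331755345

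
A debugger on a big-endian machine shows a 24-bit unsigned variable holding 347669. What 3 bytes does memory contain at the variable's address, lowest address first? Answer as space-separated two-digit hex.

347669 in hexadecimal, padded to 24 bits, is 0x054E15.
Split into bytes (most-significant first): 05 4E 15.
In big-endian order the high byte comes first in memory.
So the memory order matches the most-significant-first order: 05 4E 15.

05 4E 15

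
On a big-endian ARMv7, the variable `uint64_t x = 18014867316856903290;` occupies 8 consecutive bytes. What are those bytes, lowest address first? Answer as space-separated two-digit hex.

FA 01 AA 60 B9 0C D6 7A

18014867316856903290 in hexadecimal, padded to 64 bits, is 0xFA01AA60B90CD67A.
Split into bytes (most-significant first): FA 01 AA 60 B9 0C D6 7A.
In big-endian order the high byte comes first in memory.
So the memory order matches the most-significant-first order: FA 01 AA 60 B9 0C D6 7A.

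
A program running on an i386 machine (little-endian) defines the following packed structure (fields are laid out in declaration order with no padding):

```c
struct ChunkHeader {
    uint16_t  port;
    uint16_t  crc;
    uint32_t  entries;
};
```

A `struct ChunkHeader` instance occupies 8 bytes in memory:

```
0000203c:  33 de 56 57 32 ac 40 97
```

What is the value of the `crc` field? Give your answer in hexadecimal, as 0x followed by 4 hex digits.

`crc` follows `port` (2 bytes), so it starts at byte offset 2 and occupies 2 bytes.
Bytes at offsets 2..3: 56 57.
In little-endian order the low byte comes first in memory.
Reassemble most-significant byte first: 57 56 → 0x5756.

0x5756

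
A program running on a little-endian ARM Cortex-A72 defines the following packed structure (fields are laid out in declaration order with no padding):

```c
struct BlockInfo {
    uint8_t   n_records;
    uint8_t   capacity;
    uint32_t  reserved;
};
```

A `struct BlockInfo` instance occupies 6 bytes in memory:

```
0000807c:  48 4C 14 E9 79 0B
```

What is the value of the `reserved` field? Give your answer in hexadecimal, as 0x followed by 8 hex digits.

`reserved` follows `n_records` (1 B), `capacity` (1 B), so it starts at offset 1 + 1 = 2 and occupies 4 bytes.
Bytes at offsets 2..5: 14 E9 79 0B.
Little-endian stores the least-significant byte at the lowest address.
Reassemble most-significant byte first: 0B 79 E9 14 → 0x0B79E914.

0x0B79E914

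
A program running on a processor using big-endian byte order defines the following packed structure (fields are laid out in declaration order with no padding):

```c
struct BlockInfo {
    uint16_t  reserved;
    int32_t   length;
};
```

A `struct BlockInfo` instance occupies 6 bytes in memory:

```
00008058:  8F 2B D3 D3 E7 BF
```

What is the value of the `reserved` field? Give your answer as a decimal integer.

`reserved` is the first field, at byte offset 0, occupying 2 bytes.
Bytes at offsets 0..1: 8F 2B.
In big-endian order the high byte comes first in memory.
The bytes are already most-significant first: 0x8F2B.
0x8F2B = 36651.

36651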